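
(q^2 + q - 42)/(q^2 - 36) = (q + 7)/(q + 6)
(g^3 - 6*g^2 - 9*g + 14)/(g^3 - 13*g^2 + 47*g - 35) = (g + 2)/(g - 5)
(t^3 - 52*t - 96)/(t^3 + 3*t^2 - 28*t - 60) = (t - 8)/(t - 5)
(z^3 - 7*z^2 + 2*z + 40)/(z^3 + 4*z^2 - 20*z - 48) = (z - 5)/(z + 6)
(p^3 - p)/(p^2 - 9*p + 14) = (p^3 - p)/(p^2 - 9*p + 14)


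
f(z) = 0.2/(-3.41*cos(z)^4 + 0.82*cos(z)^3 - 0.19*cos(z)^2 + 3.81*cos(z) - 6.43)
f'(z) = 0.2*(-13.64*sin(z)*cos(z)^3 + 2.46*sin(z)*cos(z)^2 - 0.38*sin(z)*cos(z) + 3.81*sin(z))/(-3.41*cos(z)^4 + 0.82*cos(z)^3 - 0.19*cos(z)^2 + 3.81*cos(z) - 6.43)^2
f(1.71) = -0.03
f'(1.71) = 0.02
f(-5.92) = -0.04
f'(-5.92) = -0.02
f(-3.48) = -0.01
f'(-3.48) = 0.01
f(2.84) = -0.01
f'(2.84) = 0.01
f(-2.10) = -0.02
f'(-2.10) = -0.01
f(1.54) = -0.03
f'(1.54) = 0.02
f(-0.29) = -0.04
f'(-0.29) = 0.01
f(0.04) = -0.04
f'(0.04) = -0.00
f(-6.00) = -0.04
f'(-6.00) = -0.01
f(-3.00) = -0.01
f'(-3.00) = 0.00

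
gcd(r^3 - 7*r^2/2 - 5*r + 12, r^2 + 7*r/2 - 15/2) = r - 3/2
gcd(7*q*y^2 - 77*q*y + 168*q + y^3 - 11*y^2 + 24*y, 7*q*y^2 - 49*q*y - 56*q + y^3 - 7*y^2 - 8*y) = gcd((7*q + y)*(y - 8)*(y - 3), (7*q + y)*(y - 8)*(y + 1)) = 7*q*y - 56*q + y^2 - 8*y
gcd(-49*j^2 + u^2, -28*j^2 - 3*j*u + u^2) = -7*j + u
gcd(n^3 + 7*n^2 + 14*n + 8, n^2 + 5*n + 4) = n^2 + 5*n + 4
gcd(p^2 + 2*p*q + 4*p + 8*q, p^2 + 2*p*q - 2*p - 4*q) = p + 2*q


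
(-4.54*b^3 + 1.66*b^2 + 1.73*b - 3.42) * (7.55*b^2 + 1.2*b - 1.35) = -34.277*b^5 + 7.085*b^4 + 21.1825*b^3 - 25.986*b^2 - 6.4395*b + 4.617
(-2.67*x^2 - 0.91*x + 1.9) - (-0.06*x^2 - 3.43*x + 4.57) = -2.61*x^2 + 2.52*x - 2.67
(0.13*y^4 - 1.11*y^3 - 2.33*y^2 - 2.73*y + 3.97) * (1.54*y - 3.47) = 0.2002*y^5 - 2.1605*y^4 + 0.263500000000001*y^3 + 3.8809*y^2 + 15.5869*y - 13.7759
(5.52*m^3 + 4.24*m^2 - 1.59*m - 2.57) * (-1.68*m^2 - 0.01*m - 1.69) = -9.2736*m^5 - 7.1784*m^4 - 6.7*m^3 - 2.8321*m^2 + 2.7128*m + 4.3433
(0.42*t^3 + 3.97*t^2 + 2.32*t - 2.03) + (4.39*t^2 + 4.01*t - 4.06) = 0.42*t^3 + 8.36*t^2 + 6.33*t - 6.09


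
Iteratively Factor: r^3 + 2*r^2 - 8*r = (r)*(r^2 + 2*r - 8) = r*(r - 2)*(r + 4)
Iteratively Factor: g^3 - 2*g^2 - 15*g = (g - 5)*(g^2 + 3*g) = (g - 5)*(g + 3)*(g)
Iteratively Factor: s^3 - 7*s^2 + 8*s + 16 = (s - 4)*(s^2 - 3*s - 4) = (s - 4)*(s + 1)*(s - 4)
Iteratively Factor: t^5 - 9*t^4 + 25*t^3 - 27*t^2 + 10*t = (t - 1)*(t^4 - 8*t^3 + 17*t^2 - 10*t) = (t - 2)*(t - 1)*(t^3 - 6*t^2 + 5*t) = (t - 2)*(t - 1)^2*(t^2 - 5*t) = t*(t - 2)*(t - 1)^2*(t - 5)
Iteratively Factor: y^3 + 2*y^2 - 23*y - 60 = (y + 4)*(y^2 - 2*y - 15) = (y - 5)*(y + 4)*(y + 3)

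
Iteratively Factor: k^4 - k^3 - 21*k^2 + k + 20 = (k - 1)*(k^3 - 21*k - 20) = (k - 1)*(k + 1)*(k^2 - k - 20) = (k - 1)*(k + 1)*(k + 4)*(k - 5)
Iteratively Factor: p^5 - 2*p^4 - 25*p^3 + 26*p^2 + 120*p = (p - 3)*(p^4 + p^3 - 22*p^2 - 40*p) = (p - 5)*(p - 3)*(p^3 + 6*p^2 + 8*p) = (p - 5)*(p - 3)*(p + 2)*(p^2 + 4*p) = p*(p - 5)*(p - 3)*(p + 2)*(p + 4)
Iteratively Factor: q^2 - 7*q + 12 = (q - 4)*(q - 3)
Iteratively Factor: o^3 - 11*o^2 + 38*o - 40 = (o - 2)*(o^2 - 9*o + 20) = (o - 4)*(o - 2)*(o - 5)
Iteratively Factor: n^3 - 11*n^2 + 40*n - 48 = (n - 4)*(n^2 - 7*n + 12) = (n - 4)*(n - 3)*(n - 4)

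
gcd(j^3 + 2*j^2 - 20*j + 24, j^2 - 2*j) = j - 2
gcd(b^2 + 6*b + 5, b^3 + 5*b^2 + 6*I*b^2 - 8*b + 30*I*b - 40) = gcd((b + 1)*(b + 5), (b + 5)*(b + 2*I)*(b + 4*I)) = b + 5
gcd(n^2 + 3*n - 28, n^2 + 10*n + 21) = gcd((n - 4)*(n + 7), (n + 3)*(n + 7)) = n + 7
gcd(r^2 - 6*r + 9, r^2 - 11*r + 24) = r - 3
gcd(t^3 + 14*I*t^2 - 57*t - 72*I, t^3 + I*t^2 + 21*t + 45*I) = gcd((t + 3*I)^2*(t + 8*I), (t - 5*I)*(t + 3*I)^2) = t^2 + 6*I*t - 9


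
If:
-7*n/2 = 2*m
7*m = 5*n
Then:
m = 0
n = 0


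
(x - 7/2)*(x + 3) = x^2 - x/2 - 21/2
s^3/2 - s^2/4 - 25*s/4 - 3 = (s/2 + 1/4)*(s - 4)*(s + 3)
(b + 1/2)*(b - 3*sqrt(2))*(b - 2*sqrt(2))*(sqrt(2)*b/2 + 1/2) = sqrt(2)*b^4/2 - 9*b^3/2 + sqrt(2)*b^3/4 - 9*b^2/4 + 7*sqrt(2)*b^2/2 + 7*sqrt(2)*b/4 + 6*b + 3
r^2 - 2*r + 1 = (r - 1)^2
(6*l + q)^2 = 36*l^2 + 12*l*q + q^2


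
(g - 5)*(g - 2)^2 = g^3 - 9*g^2 + 24*g - 20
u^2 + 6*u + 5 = (u + 1)*(u + 5)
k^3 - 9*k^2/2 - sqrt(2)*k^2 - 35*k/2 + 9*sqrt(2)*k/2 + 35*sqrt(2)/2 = (k - 7)*(k + 5/2)*(k - sqrt(2))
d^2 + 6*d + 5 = (d + 1)*(d + 5)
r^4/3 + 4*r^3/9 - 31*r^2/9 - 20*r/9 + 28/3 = (r/3 + 1)*(r - 2)^2*(r + 7/3)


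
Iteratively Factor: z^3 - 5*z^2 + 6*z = (z)*(z^2 - 5*z + 6) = z*(z - 3)*(z - 2)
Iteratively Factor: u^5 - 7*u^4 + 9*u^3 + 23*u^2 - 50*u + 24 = (u - 1)*(u^4 - 6*u^3 + 3*u^2 + 26*u - 24) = (u - 1)*(u + 2)*(u^3 - 8*u^2 + 19*u - 12) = (u - 3)*(u - 1)*(u + 2)*(u^2 - 5*u + 4) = (u - 4)*(u - 3)*(u - 1)*(u + 2)*(u - 1)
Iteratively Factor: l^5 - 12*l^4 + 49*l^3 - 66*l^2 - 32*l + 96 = (l - 3)*(l^4 - 9*l^3 + 22*l^2 - 32) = (l - 3)*(l + 1)*(l^3 - 10*l^2 + 32*l - 32) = (l - 3)*(l - 2)*(l + 1)*(l^2 - 8*l + 16) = (l - 4)*(l - 3)*(l - 2)*(l + 1)*(l - 4)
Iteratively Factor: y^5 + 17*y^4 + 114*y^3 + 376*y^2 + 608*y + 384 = (y + 2)*(y^4 + 15*y^3 + 84*y^2 + 208*y + 192) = (y + 2)*(y + 4)*(y^3 + 11*y^2 + 40*y + 48) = (y + 2)*(y + 4)^2*(y^2 + 7*y + 12) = (y + 2)*(y + 4)^3*(y + 3)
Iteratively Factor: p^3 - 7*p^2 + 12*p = (p - 4)*(p^2 - 3*p) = (p - 4)*(p - 3)*(p)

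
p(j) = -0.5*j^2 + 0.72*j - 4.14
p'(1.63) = -0.91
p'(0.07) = 0.65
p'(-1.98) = 2.70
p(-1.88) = -7.26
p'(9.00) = -8.28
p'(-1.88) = 2.60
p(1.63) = -4.29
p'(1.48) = -0.76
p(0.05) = -4.11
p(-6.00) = -26.46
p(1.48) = -4.17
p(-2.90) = -10.43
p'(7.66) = -6.94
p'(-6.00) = 6.72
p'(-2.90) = 3.62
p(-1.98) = -7.53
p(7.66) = -27.96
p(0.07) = -4.09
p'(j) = 0.72 - 1.0*j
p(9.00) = -38.16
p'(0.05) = 0.67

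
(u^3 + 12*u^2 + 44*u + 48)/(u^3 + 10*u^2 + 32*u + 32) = (u + 6)/(u + 4)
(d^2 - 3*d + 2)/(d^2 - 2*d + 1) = (d - 2)/(d - 1)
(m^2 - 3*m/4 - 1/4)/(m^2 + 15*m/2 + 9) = (4*m^2 - 3*m - 1)/(2*(2*m^2 + 15*m + 18))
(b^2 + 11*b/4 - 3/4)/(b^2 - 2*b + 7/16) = 4*(b + 3)/(4*b - 7)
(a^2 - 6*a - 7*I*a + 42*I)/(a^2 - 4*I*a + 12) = (a^2 - 6*a - 7*I*a + 42*I)/(a^2 - 4*I*a + 12)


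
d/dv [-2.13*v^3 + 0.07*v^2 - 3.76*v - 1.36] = -6.39*v^2 + 0.14*v - 3.76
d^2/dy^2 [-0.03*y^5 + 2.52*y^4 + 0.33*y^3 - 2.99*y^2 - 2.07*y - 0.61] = -0.6*y^3 + 30.24*y^2 + 1.98*y - 5.98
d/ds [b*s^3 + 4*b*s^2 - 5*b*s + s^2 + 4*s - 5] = 3*b*s^2 + 8*b*s - 5*b + 2*s + 4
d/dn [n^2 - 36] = 2*n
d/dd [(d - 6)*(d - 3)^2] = 3*(d - 5)*(d - 3)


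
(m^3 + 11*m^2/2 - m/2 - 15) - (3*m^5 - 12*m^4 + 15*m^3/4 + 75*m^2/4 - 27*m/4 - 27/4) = -3*m^5 + 12*m^4 - 11*m^3/4 - 53*m^2/4 + 25*m/4 - 33/4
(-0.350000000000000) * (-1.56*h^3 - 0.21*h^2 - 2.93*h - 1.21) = 0.546*h^3 + 0.0735*h^2 + 1.0255*h + 0.4235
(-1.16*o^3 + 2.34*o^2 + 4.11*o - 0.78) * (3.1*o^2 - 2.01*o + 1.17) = -3.596*o^5 + 9.5856*o^4 + 6.6804*o^3 - 7.9413*o^2 + 6.3765*o - 0.9126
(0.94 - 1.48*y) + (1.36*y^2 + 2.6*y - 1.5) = 1.36*y^2 + 1.12*y - 0.56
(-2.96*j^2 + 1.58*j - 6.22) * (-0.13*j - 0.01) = 0.3848*j^3 - 0.1758*j^2 + 0.7928*j + 0.0622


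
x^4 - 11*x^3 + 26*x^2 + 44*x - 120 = (x - 6)*(x - 5)*(x - 2)*(x + 2)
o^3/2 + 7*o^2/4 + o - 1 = (o/2 + 1)*(o - 1/2)*(o + 2)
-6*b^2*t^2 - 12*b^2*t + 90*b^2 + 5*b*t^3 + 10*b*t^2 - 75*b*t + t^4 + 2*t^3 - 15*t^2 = (-b + t)*(6*b + t)*(t - 3)*(t + 5)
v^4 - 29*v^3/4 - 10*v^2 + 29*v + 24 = (v - 8)*(v - 2)*(v + 3/4)*(v + 2)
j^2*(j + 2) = j^3 + 2*j^2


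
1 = 1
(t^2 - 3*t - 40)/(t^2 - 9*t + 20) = (t^2 - 3*t - 40)/(t^2 - 9*t + 20)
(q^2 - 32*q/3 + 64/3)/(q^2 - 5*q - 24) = (q - 8/3)/(q + 3)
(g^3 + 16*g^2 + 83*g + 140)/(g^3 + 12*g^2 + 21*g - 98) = (g^2 + 9*g + 20)/(g^2 + 5*g - 14)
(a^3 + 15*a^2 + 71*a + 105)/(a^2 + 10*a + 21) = a + 5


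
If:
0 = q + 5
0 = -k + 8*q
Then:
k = -40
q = -5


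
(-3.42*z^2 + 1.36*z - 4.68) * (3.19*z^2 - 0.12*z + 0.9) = -10.9098*z^4 + 4.7488*z^3 - 18.1704*z^2 + 1.7856*z - 4.212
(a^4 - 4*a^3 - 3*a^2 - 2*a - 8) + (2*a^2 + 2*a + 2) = a^4 - 4*a^3 - a^2 - 6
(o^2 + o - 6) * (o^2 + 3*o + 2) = o^4 + 4*o^3 - o^2 - 16*o - 12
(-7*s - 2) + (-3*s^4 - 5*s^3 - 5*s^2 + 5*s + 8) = -3*s^4 - 5*s^3 - 5*s^2 - 2*s + 6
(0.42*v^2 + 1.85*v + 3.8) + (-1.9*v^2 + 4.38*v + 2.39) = -1.48*v^2 + 6.23*v + 6.19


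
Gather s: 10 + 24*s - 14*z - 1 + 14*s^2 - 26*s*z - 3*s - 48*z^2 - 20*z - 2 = 14*s^2 + s*(21 - 26*z) - 48*z^2 - 34*z + 7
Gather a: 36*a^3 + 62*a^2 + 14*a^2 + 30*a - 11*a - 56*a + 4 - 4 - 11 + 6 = 36*a^3 + 76*a^2 - 37*a - 5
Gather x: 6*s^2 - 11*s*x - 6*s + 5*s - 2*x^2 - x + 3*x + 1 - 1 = 6*s^2 - s - 2*x^2 + x*(2 - 11*s)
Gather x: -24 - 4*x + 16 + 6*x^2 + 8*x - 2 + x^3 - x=x^3 + 6*x^2 + 3*x - 10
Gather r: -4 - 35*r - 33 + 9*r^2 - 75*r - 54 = 9*r^2 - 110*r - 91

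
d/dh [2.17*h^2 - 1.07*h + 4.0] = 4.34*h - 1.07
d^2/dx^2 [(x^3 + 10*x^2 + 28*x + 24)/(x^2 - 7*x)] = 6*(49*x^3 + 24*x^2 - 168*x + 392)/(x^3*(x^3 - 21*x^2 + 147*x - 343))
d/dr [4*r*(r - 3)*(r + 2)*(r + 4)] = 16*r^3 + 36*r^2 - 80*r - 96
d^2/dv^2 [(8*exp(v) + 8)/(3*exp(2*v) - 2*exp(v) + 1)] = (72*exp(4*v) + 336*exp(3*v) - 288*exp(2*v) - 48*exp(v) + 24)*exp(v)/(27*exp(6*v) - 54*exp(5*v) + 63*exp(4*v) - 44*exp(3*v) + 21*exp(2*v) - 6*exp(v) + 1)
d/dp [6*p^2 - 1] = 12*p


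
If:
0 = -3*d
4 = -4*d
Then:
No Solution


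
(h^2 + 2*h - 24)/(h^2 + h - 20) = (h + 6)/(h + 5)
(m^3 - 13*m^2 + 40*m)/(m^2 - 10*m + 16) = m*(m - 5)/(m - 2)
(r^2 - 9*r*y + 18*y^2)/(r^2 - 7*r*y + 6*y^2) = (-r + 3*y)/(-r + y)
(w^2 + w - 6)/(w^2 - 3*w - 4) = (-w^2 - w + 6)/(-w^2 + 3*w + 4)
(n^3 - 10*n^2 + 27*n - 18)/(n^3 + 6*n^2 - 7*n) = (n^2 - 9*n + 18)/(n*(n + 7))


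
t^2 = t^2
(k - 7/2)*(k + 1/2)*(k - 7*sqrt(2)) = k^3 - 7*sqrt(2)*k^2 - 3*k^2 - 7*k/4 + 21*sqrt(2)*k + 49*sqrt(2)/4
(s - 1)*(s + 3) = s^2 + 2*s - 3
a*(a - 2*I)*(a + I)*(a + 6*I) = a^4 + 5*I*a^3 + 8*a^2 + 12*I*a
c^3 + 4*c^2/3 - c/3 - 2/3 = (c - 2/3)*(c + 1)^2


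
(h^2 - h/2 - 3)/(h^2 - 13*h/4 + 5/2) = 2*(2*h + 3)/(4*h - 5)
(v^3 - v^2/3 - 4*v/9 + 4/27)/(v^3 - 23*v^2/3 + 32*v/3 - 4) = (v^2 + v/3 - 2/9)/(v^2 - 7*v + 6)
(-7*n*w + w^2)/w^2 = (-7*n + w)/w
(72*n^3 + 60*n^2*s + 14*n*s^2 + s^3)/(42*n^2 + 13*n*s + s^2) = (12*n^2 + 8*n*s + s^2)/(7*n + s)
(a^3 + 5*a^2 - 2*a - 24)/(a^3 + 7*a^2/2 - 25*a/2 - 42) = 2*(a - 2)/(2*a - 7)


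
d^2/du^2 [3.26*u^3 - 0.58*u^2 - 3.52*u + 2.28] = 19.56*u - 1.16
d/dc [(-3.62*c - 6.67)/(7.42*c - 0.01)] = (367.494792*c - 0.495276)/(7.42*c - 0.01)^3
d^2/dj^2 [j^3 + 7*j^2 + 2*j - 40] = 6*j + 14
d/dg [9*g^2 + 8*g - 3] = 18*g + 8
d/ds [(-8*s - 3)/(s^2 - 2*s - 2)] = 2*(4*s^2 + 3*s + 5)/(s^4 - 4*s^3 + 8*s + 4)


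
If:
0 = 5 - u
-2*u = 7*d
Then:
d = -10/7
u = 5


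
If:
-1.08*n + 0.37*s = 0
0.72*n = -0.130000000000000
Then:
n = -0.18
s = -0.53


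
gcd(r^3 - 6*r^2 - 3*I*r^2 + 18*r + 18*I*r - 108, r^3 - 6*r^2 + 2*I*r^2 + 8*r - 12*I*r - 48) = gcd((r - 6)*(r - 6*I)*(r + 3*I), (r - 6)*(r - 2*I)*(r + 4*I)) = r - 6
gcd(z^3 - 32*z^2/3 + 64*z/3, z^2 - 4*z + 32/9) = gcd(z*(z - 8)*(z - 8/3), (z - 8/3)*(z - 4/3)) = z - 8/3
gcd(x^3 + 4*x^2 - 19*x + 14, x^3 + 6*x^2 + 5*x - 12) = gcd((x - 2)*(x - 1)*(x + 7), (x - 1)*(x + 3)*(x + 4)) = x - 1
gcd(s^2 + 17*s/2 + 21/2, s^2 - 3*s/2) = 1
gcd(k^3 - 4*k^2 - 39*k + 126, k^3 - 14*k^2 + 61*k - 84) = k^2 - 10*k + 21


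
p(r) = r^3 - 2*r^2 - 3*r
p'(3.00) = 12.00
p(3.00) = 0.00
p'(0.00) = -3.00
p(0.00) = 0.00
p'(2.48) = 5.53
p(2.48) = -4.49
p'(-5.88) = 124.24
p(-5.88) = -254.81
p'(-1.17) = 5.79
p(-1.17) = -0.83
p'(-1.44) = 8.98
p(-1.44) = -2.81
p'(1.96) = 0.68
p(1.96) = -6.03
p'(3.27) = 16.00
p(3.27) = 3.77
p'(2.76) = 8.81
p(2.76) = -2.49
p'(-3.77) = 54.72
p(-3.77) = -70.70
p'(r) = 3*r^2 - 4*r - 3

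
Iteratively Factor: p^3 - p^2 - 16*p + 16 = (p - 4)*(p^2 + 3*p - 4) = (p - 4)*(p + 4)*(p - 1)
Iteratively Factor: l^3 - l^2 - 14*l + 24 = (l + 4)*(l^2 - 5*l + 6) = (l - 3)*(l + 4)*(l - 2)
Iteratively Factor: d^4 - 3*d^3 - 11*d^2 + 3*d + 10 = (d - 1)*(d^3 - 2*d^2 - 13*d - 10) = (d - 1)*(d + 2)*(d^2 - 4*d - 5) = (d - 5)*(d - 1)*(d + 2)*(d + 1)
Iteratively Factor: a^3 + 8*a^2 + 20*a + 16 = (a + 2)*(a^2 + 6*a + 8) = (a + 2)^2*(a + 4)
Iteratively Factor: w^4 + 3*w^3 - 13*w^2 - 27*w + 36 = (w - 3)*(w^3 + 6*w^2 + 5*w - 12) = (w - 3)*(w - 1)*(w^2 + 7*w + 12) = (w - 3)*(w - 1)*(w + 3)*(w + 4)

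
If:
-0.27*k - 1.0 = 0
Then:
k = -3.70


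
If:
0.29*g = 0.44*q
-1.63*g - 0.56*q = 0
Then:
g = 0.00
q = 0.00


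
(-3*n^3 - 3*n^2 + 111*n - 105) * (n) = -3*n^4 - 3*n^3 + 111*n^2 - 105*n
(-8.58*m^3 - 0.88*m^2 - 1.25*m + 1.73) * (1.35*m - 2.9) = -11.583*m^4 + 23.694*m^3 + 0.8645*m^2 + 5.9605*m - 5.017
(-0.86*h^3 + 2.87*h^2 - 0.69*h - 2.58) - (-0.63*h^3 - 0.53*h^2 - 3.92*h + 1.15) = -0.23*h^3 + 3.4*h^2 + 3.23*h - 3.73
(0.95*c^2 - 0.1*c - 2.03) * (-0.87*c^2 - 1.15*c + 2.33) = -0.8265*c^4 - 1.0055*c^3 + 4.0946*c^2 + 2.1015*c - 4.7299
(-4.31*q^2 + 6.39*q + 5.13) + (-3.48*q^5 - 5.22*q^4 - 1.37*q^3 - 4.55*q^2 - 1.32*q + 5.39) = -3.48*q^5 - 5.22*q^4 - 1.37*q^3 - 8.86*q^2 + 5.07*q + 10.52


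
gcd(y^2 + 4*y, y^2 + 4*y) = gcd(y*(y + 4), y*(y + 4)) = y^2 + 4*y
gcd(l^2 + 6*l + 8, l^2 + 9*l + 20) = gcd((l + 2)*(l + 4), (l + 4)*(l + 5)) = l + 4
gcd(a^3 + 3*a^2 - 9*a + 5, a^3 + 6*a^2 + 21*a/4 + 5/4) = a + 5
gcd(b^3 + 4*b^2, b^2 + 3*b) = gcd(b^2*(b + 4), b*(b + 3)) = b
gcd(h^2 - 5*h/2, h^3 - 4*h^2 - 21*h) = h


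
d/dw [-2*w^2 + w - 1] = 1 - 4*w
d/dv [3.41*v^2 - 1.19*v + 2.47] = 6.82*v - 1.19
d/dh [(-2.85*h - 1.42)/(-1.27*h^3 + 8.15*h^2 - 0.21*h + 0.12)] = (-7.239*h^3 + 17.8173*h^2 + 23.146*h - 0.6402)/(1.6129*h^6 - 20.701*h^5 + 66.9559*h^4 - 3.7278*h^3 + 2.0001*h^2 - 0.0504*h + 0.0144)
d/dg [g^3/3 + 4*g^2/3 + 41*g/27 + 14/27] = g^2 + 8*g/3 + 41/27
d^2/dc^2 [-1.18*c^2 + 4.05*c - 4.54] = -2.36000000000000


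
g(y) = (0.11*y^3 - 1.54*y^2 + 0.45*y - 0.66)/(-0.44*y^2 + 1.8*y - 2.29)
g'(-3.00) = -0.47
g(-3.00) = 1.62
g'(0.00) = 0.03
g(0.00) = 0.29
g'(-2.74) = -0.48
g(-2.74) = 1.49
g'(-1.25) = -0.51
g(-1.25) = 0.74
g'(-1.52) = -0.52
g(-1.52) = 0.88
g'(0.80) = 2.65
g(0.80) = 1.09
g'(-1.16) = -0.51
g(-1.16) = 0.69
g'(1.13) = 5.55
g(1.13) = 2.40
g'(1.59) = 11.35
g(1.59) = 6.28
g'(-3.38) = -0.45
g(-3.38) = 1.79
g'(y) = (0.88*y - 1.8)*(0.11*y^3 - 1.54*y^2 + 0.45*y - 0.66)/(-0.44*y^2 + 1.8*y - 2.29)^2 + (0.33*y^2 - 3.08*y + 0.45)/(-0.44*y^2 + 1.8*y - 2.29) = (-0.0484*y^4 + 0.396*y^3 - 3.3297*y^2 + 6.4724*y + 0.1575)/(0.1936*y^4 - 1.584*y^3 + 5.2552*y^2 - 8.244*y + 5.2441)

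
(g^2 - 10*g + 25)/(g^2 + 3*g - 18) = (g^2 - 10*g + 25)/(g^2 + 3*g - 18)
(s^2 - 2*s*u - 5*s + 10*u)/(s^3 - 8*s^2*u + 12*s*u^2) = (s - 5)/(s*(s - 6*u))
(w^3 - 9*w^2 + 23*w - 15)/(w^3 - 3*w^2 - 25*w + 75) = (w - 1)/(w + 5)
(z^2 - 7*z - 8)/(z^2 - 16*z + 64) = (z + 1)/(z - 8)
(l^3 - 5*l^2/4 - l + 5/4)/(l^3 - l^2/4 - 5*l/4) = (l - 1)/l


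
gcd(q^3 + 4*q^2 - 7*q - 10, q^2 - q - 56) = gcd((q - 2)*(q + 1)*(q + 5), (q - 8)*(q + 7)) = 1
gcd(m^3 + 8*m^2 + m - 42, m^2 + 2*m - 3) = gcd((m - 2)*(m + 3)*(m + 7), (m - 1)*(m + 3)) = m + 3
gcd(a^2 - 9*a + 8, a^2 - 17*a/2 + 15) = 1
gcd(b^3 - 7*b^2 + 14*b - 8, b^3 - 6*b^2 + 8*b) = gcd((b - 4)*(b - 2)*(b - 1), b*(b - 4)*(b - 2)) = b^2 - 6*b + 8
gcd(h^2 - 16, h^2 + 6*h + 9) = 1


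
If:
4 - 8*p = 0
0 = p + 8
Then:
No Solution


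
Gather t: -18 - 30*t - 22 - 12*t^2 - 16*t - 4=-12*t^2 - 46*t - 44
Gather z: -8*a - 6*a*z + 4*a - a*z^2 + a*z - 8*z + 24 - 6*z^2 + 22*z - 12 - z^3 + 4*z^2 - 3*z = -4*a - z^3 + z^2*(-a - 2) + z*(11 - 5*a) + 12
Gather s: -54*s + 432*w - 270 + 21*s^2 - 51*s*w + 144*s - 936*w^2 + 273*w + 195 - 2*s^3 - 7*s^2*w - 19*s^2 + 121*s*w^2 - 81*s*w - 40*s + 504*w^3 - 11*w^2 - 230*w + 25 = -2*s^3 + s^2*(2 - 7*w) + s*(121*w^2 - 132*w + 50) + 504*w^3 - 947*w^2 + 475*w - 50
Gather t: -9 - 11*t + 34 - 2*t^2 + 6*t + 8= -2*t^2 - 5*t + 33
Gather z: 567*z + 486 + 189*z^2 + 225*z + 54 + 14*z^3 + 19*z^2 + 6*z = 14*z^3 + 208*z^2 + 798*z + 540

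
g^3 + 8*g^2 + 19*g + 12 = (g + 1)*(g + 3)*(g + 4)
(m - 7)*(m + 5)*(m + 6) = m^3 + 4*m^2 - 47*m - 210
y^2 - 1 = (y - 1)*(y + 1)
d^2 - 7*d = d*(d - 7)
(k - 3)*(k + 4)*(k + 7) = k^3 + 8*k^2 - 5*k - 84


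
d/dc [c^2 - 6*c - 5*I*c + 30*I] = 2*c - 6 - 5*I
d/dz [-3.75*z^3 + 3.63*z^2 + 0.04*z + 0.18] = -11.25*z^2 + 7.26*z + 0.04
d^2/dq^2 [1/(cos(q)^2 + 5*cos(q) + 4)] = (-4*sin(q)^4 + 11*sin(q)^2 + 155*cos(q)/4 - 15*cos(3*q)/4 + 35)/((cos(q) + 1)^3*(cos(q) + 4)^3)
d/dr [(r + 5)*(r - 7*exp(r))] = r - (r + 5)*(7*exp(r) - 1) - 7*exp(r)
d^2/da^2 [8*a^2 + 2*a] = 16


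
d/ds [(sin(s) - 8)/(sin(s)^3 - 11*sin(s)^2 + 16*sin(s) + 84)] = (-2*sin(s)^3 + 35*sin(s)^2 - 176*sin(s) + 212)*cos(s)/(sin(s)^3 - 11*sin(s)^2 + 16*sin(s) + 84)^2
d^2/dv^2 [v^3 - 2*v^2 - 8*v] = 6*v - 4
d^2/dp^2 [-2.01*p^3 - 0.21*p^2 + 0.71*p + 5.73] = -12.06*p - 0.42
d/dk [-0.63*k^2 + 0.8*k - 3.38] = 0.8 - 1.26*k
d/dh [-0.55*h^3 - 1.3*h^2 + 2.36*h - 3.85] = -1.65*h^2 - 2.6*h + 2.36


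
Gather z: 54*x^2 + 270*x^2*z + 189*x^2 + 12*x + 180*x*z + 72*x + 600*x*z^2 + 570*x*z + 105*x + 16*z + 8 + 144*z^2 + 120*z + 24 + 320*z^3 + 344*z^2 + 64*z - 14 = 243*x^2 + 189*x + 320*z^3 + z^2*(600*x + 488) + z*(270*x^2 + 750*x + 200) + 18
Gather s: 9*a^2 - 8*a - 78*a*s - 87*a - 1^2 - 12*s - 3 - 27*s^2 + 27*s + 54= 9*a^2 - 95*a - 27*s^2 + s*(15 - 78*a) + 50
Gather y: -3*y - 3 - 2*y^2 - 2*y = -2*y^2 - 5*y - 3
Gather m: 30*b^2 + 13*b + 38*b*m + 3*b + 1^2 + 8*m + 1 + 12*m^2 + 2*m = 30*b^2 + 16*b + 12*m^2 + m*(38*b + 10) + 2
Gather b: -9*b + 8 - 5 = 3 - 9*b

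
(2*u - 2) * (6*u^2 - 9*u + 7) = 12*u^3 - 30*u^2 + 32*u - 14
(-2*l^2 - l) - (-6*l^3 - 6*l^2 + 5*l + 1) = 6*l^3 + 4*l^2 - 6*l - 1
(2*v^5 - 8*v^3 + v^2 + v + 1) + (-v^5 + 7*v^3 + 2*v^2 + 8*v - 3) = v^5 - v^3 + 3*v^2 + 9*v - 2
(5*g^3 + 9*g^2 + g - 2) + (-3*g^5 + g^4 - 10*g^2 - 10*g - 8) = -3*g^5 + g^4 + 5*g^3 - g^2 - 9*g - 10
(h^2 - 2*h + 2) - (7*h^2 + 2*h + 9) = -6*h^2 - 4*h - 7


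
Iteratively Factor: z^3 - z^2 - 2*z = (z + 1)*(z^2 - 2*z) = (z - 2)*(z + 1)*(z)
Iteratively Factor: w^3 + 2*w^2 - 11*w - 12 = (w + 1)*(w^2 + w - 12) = (w + 1)*(w + 4)*(w - 3)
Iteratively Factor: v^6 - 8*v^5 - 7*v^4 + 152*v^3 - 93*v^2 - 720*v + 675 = (v + 3)*(v^5 - 11*v^4 + 26*v^3 + 74*v^2 - 315*v + 225) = (v - 5)*(v + 3)*(v^4 - 6*v^3 - 4*v^2 + 54*v - 45) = (v - 5)*(v + 3)^2*(v^3 - 9*v^2 + 23*v - 15) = (v - 5)^2*(v + 3)^2*(v^2 - 4*v + 3) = (v - 5)^2*(v - 3)*(v + 3)^2*(v - 1)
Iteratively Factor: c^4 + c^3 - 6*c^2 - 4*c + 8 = (c - 2)*(c^3 + 3*c^2 - 4) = (c - 2)*(c - 1)*(c^2 + 4*c + 4) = (c - 2)*(c - 1)*(c + 2)*(c + 2)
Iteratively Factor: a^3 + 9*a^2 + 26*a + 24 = (a + 4)*(a^2 + 5*a + 6) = (a + 2)*(a + 4)*(a + 3)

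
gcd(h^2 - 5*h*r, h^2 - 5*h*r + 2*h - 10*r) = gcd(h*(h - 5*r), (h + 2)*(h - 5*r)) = -h + 5*r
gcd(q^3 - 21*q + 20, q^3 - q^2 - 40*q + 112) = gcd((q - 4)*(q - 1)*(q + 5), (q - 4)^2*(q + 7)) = q - 4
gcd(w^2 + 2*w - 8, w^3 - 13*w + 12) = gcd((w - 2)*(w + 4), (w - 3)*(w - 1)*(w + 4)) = w + 4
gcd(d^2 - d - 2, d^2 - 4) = d - 2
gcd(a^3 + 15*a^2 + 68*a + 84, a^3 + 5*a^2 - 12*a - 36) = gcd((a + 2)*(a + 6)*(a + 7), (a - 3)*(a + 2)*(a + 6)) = a^2 + 8*a + 12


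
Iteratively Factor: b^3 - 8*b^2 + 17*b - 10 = (b - 2)*(b^2 - 6*b + 5) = (b - 2)*(b - 1)*(b - 5)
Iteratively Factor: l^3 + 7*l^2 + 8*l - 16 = (l + 4)*(l^2 + 3*l - 4) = (l - 1)*(l + 4)*(l + 4)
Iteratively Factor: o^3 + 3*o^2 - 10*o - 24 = (o + 4)*(o^2 - o - 6) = (o - 3)*(o + 4)*(o + 2)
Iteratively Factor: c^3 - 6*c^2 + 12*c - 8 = (c - 2)*(c^2 - 4*c + 4) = (c - 2)^2*(c - 2)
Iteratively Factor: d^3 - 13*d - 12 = (d + 1)*(d^2 - d - 12) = (d + 1)*(d + 3)*(d - 4)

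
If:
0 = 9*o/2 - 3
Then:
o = 2/3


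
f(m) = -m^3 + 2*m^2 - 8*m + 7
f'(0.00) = -8.00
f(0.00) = 7.00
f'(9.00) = -215.00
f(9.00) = -632.00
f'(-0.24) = -9.13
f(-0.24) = 9.05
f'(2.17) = -13.45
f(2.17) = -11.16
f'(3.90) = -38.03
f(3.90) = -53.10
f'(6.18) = -97.86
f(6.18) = -202.08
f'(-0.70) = -12.27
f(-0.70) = 13.92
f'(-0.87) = -13.75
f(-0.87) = 16.13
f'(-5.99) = -139.60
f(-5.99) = 341.60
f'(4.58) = -52.61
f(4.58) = -83.76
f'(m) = -3*m^2 + 4*m - 8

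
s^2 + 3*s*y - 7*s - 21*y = (s - 7)*(s + 3*y)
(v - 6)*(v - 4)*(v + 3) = v^3 - 7*v^2 - 6*v + 72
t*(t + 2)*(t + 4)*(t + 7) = t^4 + 13*t^3 + 50*t^2 + 56*t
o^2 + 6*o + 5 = (o + 1)*(o + 5)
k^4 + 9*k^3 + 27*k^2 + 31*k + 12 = (k + 1)^2*(k + 3)*(k + 4)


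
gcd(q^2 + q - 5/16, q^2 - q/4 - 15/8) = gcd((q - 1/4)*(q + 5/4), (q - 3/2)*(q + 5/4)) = q + 5/4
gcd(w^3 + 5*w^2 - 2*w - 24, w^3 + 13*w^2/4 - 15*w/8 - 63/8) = w + 3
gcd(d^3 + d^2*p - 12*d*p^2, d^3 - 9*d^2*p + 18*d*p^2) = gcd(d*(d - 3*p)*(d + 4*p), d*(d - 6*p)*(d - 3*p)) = -d^2 + 3*d*p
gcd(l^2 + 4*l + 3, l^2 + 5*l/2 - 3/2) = l + 3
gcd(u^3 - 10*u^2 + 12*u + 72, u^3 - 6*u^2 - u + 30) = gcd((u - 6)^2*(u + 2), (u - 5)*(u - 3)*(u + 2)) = u + 2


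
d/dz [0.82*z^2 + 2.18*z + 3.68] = 1.64*z + 2.18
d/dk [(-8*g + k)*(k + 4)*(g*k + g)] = g*(-16*g*k - 40*g + 3*k^2 + 10*k + 4)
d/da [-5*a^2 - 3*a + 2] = -10*a - 3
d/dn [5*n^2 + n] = 10*n + 1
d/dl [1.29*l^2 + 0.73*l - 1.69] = 2.58*l + 0.73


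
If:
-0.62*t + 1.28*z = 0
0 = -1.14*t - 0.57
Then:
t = -0.50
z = -0.24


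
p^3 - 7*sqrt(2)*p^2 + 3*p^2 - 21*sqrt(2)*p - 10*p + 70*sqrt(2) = (p - 2)*(p + 5)*(p - 7*sqrt(2))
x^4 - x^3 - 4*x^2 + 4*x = x*(x - 2)*(x - 1)*(x + 2)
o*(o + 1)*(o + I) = o^3 + o^2 + I*o^2 + I*o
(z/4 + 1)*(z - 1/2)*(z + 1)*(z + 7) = z^4/4 + 23*z^3/8 + 33*z^2/4 + 17*z/8 - 7/2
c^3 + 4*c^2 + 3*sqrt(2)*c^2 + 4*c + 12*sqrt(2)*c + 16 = (c + 4)*(c + sqrt(2))*(c + 2*sqrt(2))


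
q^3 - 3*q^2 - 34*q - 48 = (q - 8)*(q + 2)*(q + 3)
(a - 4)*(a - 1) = a^2 - 5*a + 4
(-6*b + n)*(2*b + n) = -12*b^2 - 4*b*n + n^2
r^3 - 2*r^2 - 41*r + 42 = (r - 7)*(r - 1)*(r + 6)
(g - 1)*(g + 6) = g^2 + 5*g - 6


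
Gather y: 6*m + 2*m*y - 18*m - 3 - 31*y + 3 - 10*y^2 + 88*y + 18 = -12*m - 10*y^2 + y*(2*m + 57) + 18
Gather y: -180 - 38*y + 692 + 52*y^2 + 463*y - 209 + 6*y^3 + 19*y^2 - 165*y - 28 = 6*y^3 + 71*y^2 + 260*y + 275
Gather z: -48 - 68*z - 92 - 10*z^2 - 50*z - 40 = -10*z^2 - 118*z - 180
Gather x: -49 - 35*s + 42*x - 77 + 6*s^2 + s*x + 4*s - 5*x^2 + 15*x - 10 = 6*s^2 - 31*s - 5*x^2 + x*(s + 57) - 136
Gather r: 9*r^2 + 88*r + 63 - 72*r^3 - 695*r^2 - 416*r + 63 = -72*r^3 - 686*r^2 - 328*r + 126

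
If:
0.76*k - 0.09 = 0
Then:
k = 0.12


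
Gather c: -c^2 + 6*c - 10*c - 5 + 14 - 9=-c^2 - 4*c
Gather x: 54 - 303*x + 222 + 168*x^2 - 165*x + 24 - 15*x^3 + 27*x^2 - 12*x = -15*x^3 + 195*x^2 - 480*x + 300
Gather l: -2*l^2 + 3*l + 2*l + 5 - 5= -2*l^2 + 5*l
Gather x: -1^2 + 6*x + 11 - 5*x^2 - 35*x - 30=-5*x^2 - 29*x - 20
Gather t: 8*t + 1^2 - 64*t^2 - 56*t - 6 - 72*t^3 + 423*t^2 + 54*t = -72*t^3 + 359*t^2 + 6*t - 5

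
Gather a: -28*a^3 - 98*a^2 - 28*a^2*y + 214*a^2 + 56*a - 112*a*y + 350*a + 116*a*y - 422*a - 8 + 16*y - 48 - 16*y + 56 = -28*a^3 + a^2*(116 - 28*y) + a*(4*y - 16)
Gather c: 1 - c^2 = 1 - c^2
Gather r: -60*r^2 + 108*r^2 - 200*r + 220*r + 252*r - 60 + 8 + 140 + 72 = 48*r^2 + 272*r + 160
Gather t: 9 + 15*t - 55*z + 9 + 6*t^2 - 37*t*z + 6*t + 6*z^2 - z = 6*t^2 + t*(21 - 37*z) + 6*z^2 - 56*z + 18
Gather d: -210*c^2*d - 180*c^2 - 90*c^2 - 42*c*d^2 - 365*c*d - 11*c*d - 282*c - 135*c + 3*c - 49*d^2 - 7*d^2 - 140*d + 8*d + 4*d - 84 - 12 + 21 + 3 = -270*c^2 - 414*c + d^2*(-42*c - 56) + d*(-210*c^2 - 376*c - 128) - 72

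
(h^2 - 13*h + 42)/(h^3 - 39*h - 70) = (h - 6)/(h^2 + 7*h + 10)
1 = 1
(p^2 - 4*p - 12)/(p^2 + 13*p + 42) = (p^2 - 4*p - 12)/(p^2 + 13*p + 42)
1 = 1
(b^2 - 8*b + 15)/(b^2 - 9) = (b - 5)/(b + 3)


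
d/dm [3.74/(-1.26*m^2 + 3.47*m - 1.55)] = (9.4248*m - 12.9778)/(1.26*m^2 - 3.47*m + 1.55)^2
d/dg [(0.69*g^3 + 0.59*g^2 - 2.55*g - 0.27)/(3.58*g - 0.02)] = (4.9404*g^3 + 2.0708*g^2 - 0.0236000000000001*g + 1.0176)/(12.8164*g^2 - 0.1432*g + 0.0004)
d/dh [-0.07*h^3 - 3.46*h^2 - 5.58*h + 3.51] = -0.21*h^2 - 6.92*h - 5.58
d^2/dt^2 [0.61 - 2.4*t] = 0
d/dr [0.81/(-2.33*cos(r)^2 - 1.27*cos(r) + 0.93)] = -(3.7746*cos(r) + 1.0287)*sin(r)/(2.33*cos(r)^2 + 1.27*cos(r) - 0.93)^2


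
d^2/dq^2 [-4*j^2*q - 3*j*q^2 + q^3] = -6*j + 6*q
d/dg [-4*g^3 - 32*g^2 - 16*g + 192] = -12*g^2 - 64*g - 16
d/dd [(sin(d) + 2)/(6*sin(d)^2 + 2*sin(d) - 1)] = (-24*sin(d) + 3*cos(2*d) - 8)*cos(d)/(6*sin(d)^2 + 2*sin(d) - 1)^2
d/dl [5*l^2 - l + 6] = 10*l - 1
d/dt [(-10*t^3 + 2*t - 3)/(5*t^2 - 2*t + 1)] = 2*(-25*t^4 + 20*t^3 - 20*t^2 + 15*t - 2)/(25*t^4 - 20*t^3 + 14*t^2 - 4*t + 1)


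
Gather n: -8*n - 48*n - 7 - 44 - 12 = -56*n - 63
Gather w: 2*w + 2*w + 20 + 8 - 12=4*w + 16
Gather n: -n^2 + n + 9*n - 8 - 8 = -n^2 + 10*n - 16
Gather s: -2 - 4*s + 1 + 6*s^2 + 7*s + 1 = 6*s^2 + 3*s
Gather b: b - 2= b - 2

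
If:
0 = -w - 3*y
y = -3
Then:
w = 9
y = -3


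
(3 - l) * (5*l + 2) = -5*l^2 + 13*l + 6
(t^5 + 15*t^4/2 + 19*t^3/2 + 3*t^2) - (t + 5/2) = t^5 + 15*t^4/2 + 19*t^3/2 + 3*t^2 - t - 5/2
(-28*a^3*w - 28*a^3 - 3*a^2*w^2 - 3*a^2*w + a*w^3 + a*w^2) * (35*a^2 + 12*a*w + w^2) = -980*a^5*w - 980*a^5 - 441*a^4*w^2 - 441*a^4*w - 29*a^3*w^3 - 29*a^3*w^2 + 9*a^2*w^4 + 9*a^2*w^3 + a*w^5 + a*w^4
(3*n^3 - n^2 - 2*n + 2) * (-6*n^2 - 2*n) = -18*n^5 + 14*n^3 - 8*n^2 - 4*n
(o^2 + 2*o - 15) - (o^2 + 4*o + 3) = -2*o - 18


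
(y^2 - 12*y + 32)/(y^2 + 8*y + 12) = (y^2 - 12*y + 32)/(y^2 + 8*y + 12)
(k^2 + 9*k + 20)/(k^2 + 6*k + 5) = (k + 4)/(k + 1)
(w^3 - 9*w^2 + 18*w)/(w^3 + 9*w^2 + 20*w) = (w^2 - 9*w + 18)/(w^2 + 9*w + 20)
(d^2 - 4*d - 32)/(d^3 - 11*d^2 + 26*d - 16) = (d + 4)/(d^2 - 3*d + 2)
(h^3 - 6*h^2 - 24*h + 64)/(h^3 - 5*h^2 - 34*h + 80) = (h + 4)/(h + 5)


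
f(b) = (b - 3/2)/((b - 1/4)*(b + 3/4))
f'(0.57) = 10.92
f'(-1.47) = -3.92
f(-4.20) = -0.37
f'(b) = -(b - 3/2)/((b - 1/4)*(b + 3/4)^2) - (b - 3/2)/((b - 1/4)^2*(b + 3/4)) + 1/((b - 1/4)*(b + 3/4)) = 16*(-16*b^2 + 48*b + 9)/(256*b^4 + 256*b^3 - 32*b^2 - 48*b + 9)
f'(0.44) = 33.04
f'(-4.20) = -0.13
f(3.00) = 0.15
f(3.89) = 0.14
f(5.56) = 0.12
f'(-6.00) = -0.05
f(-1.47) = -2.40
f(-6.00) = -0.23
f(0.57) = -2.20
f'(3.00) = 0.01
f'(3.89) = -0.01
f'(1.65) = 0.25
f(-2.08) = -1.16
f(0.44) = -4.69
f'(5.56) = -0.01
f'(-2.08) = -1.04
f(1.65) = 0.04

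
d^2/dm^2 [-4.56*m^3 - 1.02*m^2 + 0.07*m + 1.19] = -27.36*m - 2.04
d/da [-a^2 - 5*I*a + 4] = -2*a - 5*I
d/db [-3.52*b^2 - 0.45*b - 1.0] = -7.04*b - 0.45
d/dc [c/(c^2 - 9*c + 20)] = (20 - c^2)/(c^4 - 18*c^3 + 121*c^2 - 360*c + 400)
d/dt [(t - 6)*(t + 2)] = 2*t - 4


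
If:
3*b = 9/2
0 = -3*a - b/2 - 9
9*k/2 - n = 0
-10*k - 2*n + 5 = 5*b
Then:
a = -13/4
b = 3/2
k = -5/38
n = -45/76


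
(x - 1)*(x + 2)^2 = x^3 + 3*x^2 - 4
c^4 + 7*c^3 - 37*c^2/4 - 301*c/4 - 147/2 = (c - 7/2)*(c + 3/2)*(c + 2)*(c + 7)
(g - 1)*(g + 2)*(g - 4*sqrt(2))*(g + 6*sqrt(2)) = g^4 + g^3 + 2*sqrt(2)*g^3 - 50*g^2 + 2*sqrt(2)*g^2 - 48*g - 4*sqrt(2)*g + 96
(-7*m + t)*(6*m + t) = -42*m^2 - m*t + t^2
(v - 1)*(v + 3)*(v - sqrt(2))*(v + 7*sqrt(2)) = v^4 + 2*v^3 + 6*sqrt(2)*v^3 - 17*v^2 + 12*sqrt(2)*v^2 - 28*v - 18*sqrt(2)*v + 42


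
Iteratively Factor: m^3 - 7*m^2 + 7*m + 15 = (m - 5)*(m^2 - 2*m - 3) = (m - 5)*(m + 1)*(m - 3)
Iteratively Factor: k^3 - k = (k)*(k^2 - 1) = k*(k + 1)*(k - 1)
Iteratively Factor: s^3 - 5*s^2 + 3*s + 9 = (s - 3)*(s^2 - 2*s - 3) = (s - 3)^2*(s + 1)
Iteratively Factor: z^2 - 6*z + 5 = (z - 1)*(z - 5)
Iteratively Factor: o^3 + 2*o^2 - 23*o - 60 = (o - 5)*(o^2 + 7*o + 12) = (o - 5)*(o + 4)*(o + 3)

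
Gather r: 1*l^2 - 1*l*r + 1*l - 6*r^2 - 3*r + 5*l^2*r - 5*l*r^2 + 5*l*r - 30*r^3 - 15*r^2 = l^2 + l - 30*r^3 + r^2*(-5*l - 21) + r*(5*l^2 + 4*l - 3)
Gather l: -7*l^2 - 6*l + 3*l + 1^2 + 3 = -7*l^2 - 3*l + 4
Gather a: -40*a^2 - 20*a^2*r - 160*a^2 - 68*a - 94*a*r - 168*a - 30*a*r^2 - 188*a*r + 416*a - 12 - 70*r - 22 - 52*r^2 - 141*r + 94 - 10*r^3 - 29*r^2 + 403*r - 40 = a^2*(-20*r - 200) + a*(-30*r^2 - 282*r + 180) - 10*r^3 - 81*r^2 + 192*r + 20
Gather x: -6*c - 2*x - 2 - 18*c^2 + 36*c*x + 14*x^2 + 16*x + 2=-18*c^2 - 6*c + 14*x^2 + x*(36*c + 14)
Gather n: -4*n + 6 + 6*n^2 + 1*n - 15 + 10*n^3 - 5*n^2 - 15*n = 10*n^3 + n^2 - 18*n - 9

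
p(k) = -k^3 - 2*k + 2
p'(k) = -3*k^2 - 2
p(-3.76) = 62.68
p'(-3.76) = -44.41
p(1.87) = -8.28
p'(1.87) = -12.49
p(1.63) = -5.59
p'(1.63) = -9.97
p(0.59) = 0.61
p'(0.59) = -3.04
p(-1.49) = 8.29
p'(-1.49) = -8.66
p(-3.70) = 60.05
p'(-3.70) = -43.07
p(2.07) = -11.01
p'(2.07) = -14.85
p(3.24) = -38.49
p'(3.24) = -33.49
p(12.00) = -1750.00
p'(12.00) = -434.00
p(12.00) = -1750.00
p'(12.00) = -434.00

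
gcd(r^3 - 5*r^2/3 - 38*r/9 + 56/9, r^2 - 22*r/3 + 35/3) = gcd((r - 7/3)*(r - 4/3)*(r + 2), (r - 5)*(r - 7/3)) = r - 7/3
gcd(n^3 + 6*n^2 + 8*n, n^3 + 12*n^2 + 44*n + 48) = n^2 + 6*n + 8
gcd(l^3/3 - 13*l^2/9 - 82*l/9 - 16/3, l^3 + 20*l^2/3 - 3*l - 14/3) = l + 2/3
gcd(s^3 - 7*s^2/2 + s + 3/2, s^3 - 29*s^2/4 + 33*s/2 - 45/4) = s - 3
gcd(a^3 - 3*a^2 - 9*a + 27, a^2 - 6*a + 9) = a^2 - 6*a + 9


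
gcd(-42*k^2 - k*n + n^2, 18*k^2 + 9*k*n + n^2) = 6*k + n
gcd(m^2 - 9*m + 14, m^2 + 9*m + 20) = 1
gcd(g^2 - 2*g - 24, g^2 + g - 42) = g - 6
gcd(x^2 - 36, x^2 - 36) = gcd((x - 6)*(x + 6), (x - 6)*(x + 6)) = x^2 - 36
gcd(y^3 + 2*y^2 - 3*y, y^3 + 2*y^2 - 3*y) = y^3 + 2*y^2 - 3*y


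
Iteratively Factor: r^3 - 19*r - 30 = (r - 5)*(r^2 + 5*r + 6) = (r - 5)*(r + 2)*(r + 3)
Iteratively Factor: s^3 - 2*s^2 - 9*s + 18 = (s - 3)*(s^2 + s - 6) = (s - 3)*(s + 3)*(s - 2)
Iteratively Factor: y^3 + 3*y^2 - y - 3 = (y + 1)*(y^2 + 2*y - 3) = (y - 1)*(y + 1)*(y + 3)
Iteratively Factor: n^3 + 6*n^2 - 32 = (n + 4)*(n^2 + 2*n - 8) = (n - 2)*(n + 4)*(n + 4)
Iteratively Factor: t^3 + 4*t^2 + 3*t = (t)*(t^2 + 4*t + 3) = t*(t + 1)*(t + 3)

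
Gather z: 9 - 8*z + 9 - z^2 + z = -z^2 - 7*z + 18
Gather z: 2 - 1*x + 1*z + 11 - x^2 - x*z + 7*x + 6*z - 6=-x^2 + 6*x + z*(7 - x) + 7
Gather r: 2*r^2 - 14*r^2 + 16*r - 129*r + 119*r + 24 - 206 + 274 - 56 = -12*r^2 + 6*r + 36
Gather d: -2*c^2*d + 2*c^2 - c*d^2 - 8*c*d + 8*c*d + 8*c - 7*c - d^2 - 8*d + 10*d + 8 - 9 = 2*c^2 + c + d^2*(-c - 1) + d*(2 - 2*c^2) - 1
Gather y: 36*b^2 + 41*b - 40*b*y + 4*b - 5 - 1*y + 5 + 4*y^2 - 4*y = 36*b^2 + 45*b + 4*y^2 + y*(-40*b - 5)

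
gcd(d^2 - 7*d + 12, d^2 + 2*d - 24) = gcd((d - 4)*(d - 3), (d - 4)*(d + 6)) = d - 4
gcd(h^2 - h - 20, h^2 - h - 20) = h^2 - h - 20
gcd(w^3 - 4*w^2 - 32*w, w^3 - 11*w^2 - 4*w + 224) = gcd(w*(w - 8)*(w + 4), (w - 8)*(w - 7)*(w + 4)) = w^2 - 4*w - 32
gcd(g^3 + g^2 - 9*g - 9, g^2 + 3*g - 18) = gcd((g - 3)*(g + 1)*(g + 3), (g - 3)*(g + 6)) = g - 3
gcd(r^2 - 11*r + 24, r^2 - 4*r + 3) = r - 3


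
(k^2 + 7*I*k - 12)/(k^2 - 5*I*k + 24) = (k + 4*I)/(k - 8*I)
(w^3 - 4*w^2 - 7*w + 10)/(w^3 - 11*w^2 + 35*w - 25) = (w + 2)/(w - 5)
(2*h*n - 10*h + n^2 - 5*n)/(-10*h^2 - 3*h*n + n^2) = (5 - n)/(5*h - n)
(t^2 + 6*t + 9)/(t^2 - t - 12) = (t + 3)/(t - 4)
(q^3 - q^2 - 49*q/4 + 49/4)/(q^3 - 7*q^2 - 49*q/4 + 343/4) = (q - 1)/(q - 7)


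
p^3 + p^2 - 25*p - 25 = (p - 5)*(p + 1)*(p + 5)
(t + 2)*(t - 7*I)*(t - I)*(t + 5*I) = t^4 + 2*t^3 - 3*I*t^3 + 33*t^2 - 6*I*t^2 + 66*t - 35*I*t - 70*I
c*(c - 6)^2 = c^3 - 12*c^2 + 36*c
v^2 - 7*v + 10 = (v - 5)*(v - 2)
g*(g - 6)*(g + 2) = g^3 - 4*g^2 - 12*g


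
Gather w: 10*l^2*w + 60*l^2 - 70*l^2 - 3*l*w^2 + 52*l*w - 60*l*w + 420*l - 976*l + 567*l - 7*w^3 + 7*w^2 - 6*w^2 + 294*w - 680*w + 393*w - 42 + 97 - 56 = -10*l^2 + 11*l - 7*w^3 + w^2*(1 - 3*l) + w*(10*l^2 - 8*l + 7) - 1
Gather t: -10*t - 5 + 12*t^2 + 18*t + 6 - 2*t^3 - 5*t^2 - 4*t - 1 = -2*t^3 + 7*t^2 + 4*t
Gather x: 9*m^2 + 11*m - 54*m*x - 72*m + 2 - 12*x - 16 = 9*m^2 - 61*m + x*(-54*m - 12) - 14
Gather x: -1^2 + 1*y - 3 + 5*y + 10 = 6*y + 6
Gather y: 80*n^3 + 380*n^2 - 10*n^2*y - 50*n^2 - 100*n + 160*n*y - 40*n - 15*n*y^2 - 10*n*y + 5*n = 80*n^3 + 330*n^2 - 15*n*y^2 - 135*n + y*(-10*n^2 + 150*n)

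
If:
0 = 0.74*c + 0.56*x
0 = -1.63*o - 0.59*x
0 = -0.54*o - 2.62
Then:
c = -10.14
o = -4.85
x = 13.40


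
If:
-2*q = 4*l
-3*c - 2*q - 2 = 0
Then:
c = -2*q/3 - 2/3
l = -q/2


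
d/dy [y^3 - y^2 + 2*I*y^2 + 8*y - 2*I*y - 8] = 3*y^2 + y*(-2 + 4*I) + 8 - 2*I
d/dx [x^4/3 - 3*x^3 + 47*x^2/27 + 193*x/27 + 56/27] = 4*x^3/3 - 9*x^2 + 94*x/27 + 193/27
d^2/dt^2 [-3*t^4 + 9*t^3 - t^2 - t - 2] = -36*t^2 + 54*t - 2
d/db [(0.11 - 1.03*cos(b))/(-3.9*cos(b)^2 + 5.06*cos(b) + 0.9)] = (4.017*cos(b)^2 - 0.858*cos(b) + 1.4836)*sin(b)/(15.21*cos(b)^4 - 39.468*cos(b)^3 + 18.5836*cos(b)^2 + 9.108*cos(b) + 0.81)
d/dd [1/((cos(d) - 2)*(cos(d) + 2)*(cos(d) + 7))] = (-3*sin(d)^2 + 14*cos(d) - 1)*sin(d)/((cos(d) - 2)^2*(cos(d) + 2)^2*(cos(d) + 7)^2)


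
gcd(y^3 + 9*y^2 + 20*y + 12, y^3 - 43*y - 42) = y^2 + 7*y + 6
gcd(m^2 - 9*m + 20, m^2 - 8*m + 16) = m - 4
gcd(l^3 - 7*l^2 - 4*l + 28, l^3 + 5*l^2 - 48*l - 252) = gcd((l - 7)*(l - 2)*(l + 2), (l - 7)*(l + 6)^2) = l - 7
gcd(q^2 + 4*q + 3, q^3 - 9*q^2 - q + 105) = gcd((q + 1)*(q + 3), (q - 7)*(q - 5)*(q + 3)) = q + 3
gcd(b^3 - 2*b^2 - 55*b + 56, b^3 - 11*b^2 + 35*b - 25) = b - 1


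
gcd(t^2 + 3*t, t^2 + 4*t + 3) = t + 3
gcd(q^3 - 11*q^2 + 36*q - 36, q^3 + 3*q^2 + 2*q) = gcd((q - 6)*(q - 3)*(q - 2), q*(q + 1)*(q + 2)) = 1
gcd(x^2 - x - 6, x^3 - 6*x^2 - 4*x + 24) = x + 2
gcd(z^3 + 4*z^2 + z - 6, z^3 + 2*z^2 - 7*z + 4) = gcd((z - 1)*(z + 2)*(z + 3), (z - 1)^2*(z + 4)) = z - 1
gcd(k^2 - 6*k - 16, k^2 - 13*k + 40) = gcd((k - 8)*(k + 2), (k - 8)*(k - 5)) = k - 8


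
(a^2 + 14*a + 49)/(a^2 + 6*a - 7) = (a + 7)/(a - 1)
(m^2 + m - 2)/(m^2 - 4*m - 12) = (m - 1)/(m - 6)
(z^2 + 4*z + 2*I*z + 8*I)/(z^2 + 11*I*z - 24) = (z^2 + 2*z*(2 + I) + 8*I)/(z^2 + 11*I*z - 24)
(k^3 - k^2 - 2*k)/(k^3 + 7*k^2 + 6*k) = (k - 2)/(k + 6)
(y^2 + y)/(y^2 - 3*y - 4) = y/(y - 4)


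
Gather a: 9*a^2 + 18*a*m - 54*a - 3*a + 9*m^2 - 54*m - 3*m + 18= 9*a^2 + a*(18*m - 57) + 9*m^2 - 57*m + 18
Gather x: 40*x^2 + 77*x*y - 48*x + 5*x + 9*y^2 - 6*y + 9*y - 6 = 40*x^2 + x*(77*y - 43) + 9*y^2 + 3*y - 6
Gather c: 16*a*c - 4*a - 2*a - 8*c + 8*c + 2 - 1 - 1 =16*a*c - 6*a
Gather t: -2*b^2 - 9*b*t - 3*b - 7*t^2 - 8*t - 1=-2*b^2 - 3*b - 7*t^2 + t*(-9*b - 8) - 1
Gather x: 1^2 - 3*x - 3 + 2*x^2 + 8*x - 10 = 2*x^2 + 5*x - 12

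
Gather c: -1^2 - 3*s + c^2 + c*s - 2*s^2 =c^2 + c*s - 2*s^2 - 3*s - 1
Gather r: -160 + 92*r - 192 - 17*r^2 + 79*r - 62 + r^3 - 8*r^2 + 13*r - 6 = r^3 - 25*r^2 + 184*r - 420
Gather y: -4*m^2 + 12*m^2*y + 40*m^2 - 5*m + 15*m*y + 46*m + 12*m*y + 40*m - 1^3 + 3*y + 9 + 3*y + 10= 36*m^2 + 81*m + y*(12*m^2 + 27*m + 6) + 18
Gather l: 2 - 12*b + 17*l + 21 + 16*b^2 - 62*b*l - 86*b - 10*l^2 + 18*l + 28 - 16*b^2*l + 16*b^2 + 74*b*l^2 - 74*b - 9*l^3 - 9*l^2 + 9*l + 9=32*b^2 - 172*b - 9*l^3 + l^2*(74*b - 19) + l*(-16*b^2 - 62*b + 44) + 60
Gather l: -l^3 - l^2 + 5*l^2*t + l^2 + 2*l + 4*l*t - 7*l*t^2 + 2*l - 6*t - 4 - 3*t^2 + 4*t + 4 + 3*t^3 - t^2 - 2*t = -l^3 + 5*l^2*t + l*(-7*t^2 + 4*t + 4) + 3*t^3 - 4*t^2 - 4*t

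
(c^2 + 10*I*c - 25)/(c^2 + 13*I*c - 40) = (c + 5*I)/(c + 8*I)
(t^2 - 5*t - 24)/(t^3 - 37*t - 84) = (t - 8)/(t^2 - 3*t - 28)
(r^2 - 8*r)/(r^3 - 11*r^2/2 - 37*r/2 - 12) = 2*r/(2*r^2 + 5*r + 3)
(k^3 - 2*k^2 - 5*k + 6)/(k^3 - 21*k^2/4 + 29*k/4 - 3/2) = 4*(k^2 + k - 2)/(4*k^2 - 9*k + 2)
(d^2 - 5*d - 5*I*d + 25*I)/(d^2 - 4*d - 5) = (d - 5*I)/(d + 1)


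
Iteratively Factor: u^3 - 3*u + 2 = (u + 2)*(u^2 - 2*u + 1) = (u - 1)*(u + 2)*(u - 1)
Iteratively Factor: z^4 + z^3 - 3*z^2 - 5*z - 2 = (z + 1)*(z^3 - 3*z - 2) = (z + 1)^2*(z^2 - z - 2) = (z + 1)^3*(z - 2)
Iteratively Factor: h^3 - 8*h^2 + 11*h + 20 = (h + 1)*(h^2 - 9*h + 20) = (h - 4)*(h + 1)*(h - 5)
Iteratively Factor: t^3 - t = (t + 1)*(t^2 - t) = t*(t + 1)*(t - 1)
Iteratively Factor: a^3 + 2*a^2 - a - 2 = (a - 1)*(a^2 + 3*a + 2) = (a - 1)*(a + 2)*(a + 1)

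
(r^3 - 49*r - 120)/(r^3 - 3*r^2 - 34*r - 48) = (r + 5)/(r + 2)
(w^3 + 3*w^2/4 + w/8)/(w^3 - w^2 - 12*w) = (w^2 + 3*w/4 + 1/8)/(w^2 - w - 12)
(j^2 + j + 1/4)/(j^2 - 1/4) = (2*j + 1)/(2*j - 1)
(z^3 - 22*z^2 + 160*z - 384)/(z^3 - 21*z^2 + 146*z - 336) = (z - 8)/(z - 7)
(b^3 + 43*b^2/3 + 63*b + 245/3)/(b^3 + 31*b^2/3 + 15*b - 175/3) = (3*b + 7)/(3*b - 5)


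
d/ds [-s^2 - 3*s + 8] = -2*s - 3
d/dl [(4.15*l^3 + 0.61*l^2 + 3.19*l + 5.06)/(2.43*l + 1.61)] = (20.169*l^3 + 21.5268*l^2 + 1.9642*l - 7.1599)/(5.9049*l^2 + 7.8246*l + 2.5921)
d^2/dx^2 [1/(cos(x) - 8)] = (sin(x)^2 - 8*cos(x) + 1)/(cos(x) - 8)^3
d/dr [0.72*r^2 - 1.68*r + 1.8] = 1.44*r - 1.68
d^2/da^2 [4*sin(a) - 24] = -4*sin(a)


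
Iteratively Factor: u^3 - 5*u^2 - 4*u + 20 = (u + 2)*(u^2 - 7*u + 10) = (u - 2)*(u + 2)*(u - 5)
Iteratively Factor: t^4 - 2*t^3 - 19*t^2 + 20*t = (t - 5)*(t^3 + 3*t^2 - 4*t) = (t - 5)*(t - 1)*(t^2 + 4*t) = (t - 5)*(t - 1)*(t + 4)*(t)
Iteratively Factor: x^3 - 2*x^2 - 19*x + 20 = (x - 5)*(x^2 + 3*x - 4) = (x - 5)*(x + 4)*(x - 1)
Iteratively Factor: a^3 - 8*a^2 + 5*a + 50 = (a - 5)*(a^2 - 3*a - 10) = (a - 5)*(a + 2)*(a - 5)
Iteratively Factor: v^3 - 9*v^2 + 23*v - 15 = (v - 5)*(v^2 - 4*v + 3) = (v - 5)*(v - 1)*(v - 3)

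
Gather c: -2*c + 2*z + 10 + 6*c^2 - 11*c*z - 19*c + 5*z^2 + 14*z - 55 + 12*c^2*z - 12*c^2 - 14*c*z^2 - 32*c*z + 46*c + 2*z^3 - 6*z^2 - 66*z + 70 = c^2*(12*z - 6) + c*(-14*z^2 - 43*z + 25) + 2*z^3 - z^2 - 50*z + 25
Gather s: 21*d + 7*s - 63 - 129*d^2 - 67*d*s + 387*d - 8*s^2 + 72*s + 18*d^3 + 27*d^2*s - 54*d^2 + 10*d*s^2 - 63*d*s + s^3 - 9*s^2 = 18*d^3 - 183*d^2 + 408*d + s^3 + s^2*(10*d - 17) + s*(27*d^2 - 130*d + 79) - 63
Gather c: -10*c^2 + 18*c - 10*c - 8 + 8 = -10*c^2 + 8*c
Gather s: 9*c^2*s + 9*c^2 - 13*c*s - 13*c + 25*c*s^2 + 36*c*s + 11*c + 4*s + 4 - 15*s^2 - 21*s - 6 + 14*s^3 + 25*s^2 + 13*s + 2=9*c^2 - 2*c + 14*s^3 + s^2*(25*c + 10) + s*(9*c^2 + 23*c - 4)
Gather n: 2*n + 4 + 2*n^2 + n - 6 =2*n^2 + 3*n - 2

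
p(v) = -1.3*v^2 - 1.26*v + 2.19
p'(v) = -2.6*v - 1.26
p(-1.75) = 0.41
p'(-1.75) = 3.29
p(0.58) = 1.02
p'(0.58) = -2.77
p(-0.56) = 2.49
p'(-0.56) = 0.20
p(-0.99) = 2.16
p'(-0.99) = 1.31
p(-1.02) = 2.12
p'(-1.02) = 1.39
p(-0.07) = 2.27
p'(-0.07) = -1.08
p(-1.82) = 0.18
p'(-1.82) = 3.47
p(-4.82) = -21.94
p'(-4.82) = 11.27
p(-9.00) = -91.77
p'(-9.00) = 22.14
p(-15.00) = -271.41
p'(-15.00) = 37.74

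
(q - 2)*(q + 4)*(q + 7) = q^3 + 9*q^2 + 6*q - 56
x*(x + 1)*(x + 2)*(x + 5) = x^4 + 8*x^3 + 17*x^2 + 10*x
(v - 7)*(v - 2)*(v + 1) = v^3 - 8*v^2 + 5*v + 14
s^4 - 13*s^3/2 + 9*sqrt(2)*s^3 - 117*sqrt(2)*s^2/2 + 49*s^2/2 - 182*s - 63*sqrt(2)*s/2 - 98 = (s - 7)*(s + 1/2)*(s + 2*sqrt(2))*(s + 7*sqrt(2))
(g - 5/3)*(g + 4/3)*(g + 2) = g^3 + 5*g^2/3 - 26*g/9 - 40/9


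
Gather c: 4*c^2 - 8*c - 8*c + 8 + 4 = 4*c^2 - 16*c + 12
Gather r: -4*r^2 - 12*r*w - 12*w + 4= -4*r^2 - 12*r*w - 12*w + 4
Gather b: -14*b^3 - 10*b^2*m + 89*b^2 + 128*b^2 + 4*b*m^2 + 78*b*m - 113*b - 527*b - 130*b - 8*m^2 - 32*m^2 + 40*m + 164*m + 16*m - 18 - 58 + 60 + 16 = -14*b^3 + b^2*(217 - 10*m) + b*(4*m^2 + 78*m - 770) - 40*m^2 + 220*m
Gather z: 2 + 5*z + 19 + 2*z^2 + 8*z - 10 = 2*z^2 + 13*z + 11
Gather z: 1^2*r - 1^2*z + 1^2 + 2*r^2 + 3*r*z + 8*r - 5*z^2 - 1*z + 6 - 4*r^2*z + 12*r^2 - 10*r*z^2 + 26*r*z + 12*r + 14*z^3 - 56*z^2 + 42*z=14*r^2 + 21*r + 14*z^3 + z^2*(-10*r - 61) + z*(-4*r^2 + 29*r + 40) + 7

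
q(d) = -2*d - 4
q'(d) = -2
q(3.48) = -10.96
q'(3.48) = -2.00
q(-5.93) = 7.86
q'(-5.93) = -2.00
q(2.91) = -9.82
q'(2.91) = -2.00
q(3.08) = -10.16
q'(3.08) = -2.00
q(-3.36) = 2.72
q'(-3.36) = -2.00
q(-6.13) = 8.26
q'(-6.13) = -2.00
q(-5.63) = 7.26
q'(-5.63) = -2.00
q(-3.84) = 3.68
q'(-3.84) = -2.00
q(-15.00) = 26.00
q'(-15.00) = -2.00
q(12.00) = -28.00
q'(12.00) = -2.00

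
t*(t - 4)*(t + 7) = t^3 + 3*t^2 - 28*t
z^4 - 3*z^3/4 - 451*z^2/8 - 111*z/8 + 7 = (z - 8)*(z - 1/4)*(z + 1/2)*(z + 7)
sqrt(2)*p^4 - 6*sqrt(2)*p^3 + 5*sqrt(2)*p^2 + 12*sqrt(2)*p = p*(p - 4)*(p - 3)*(sqrt(2)*p + sqrt(2))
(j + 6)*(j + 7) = j^2 + 13*j + 42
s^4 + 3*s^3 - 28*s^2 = s^2*(s - 4)*(s + 7)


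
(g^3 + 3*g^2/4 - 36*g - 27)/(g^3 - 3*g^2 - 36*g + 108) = (g + 3/4)/(g - 3)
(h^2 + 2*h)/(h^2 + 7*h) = (h + 2)/(h + 7)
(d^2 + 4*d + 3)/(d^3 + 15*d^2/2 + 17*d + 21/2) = 2/(2*d + 7)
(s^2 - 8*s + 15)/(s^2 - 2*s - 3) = (s - 5)/(s + 1)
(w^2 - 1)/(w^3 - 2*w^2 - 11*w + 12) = (w + 1)/(w^2 - w - 12)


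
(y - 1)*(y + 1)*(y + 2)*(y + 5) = y^4 + 7*y^3 + 9*y^2 - 7*y - 10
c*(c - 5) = c^2 - 5*c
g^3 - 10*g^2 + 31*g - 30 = (g - 5)*(g - 3)*(g - 2)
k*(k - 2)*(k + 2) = k^3 - 4*k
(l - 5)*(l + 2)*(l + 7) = l^3 + 4*l^2 - 31*l - 70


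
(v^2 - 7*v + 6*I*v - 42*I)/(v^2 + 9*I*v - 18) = (v - 7)/(v + 3*I)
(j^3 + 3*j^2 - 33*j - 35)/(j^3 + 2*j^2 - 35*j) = (j + 1)/j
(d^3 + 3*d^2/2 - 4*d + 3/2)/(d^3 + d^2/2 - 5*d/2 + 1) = (d + 3)/(d + 2)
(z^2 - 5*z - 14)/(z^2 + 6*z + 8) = (z - 7)/(z + 4)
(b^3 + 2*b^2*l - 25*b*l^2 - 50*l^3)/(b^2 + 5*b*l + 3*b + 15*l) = (b^2 - 3*b*l - 10*l^2)/(b + 3)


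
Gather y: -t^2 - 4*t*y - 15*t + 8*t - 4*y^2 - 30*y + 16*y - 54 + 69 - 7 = -t^2 - 7*t - 4*y^2 + y*(-4*t - 14) + 8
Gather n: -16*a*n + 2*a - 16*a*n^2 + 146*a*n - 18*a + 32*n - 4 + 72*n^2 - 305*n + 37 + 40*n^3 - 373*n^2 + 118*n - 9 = -16*a + 40*n^3 + n^2*(-16*a - 301) + n*(130*a - 155) + 24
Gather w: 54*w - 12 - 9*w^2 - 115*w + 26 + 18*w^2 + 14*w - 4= 9*w^2 - 47*w + 10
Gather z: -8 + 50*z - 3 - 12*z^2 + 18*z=-12*z^2 + 68*z - 11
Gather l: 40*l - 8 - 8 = 40*l - 16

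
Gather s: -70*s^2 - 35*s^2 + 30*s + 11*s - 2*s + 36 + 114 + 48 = -105*s^2 + 39*s + 198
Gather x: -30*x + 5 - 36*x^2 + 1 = -36*x^2 - 30*x + 6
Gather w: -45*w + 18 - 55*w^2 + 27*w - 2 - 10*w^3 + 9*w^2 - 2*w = -10*w^3 - 46*w^2 - 20*w + 16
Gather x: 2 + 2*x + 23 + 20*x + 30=22*x + 55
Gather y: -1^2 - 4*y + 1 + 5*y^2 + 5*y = 5*y^2 + y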